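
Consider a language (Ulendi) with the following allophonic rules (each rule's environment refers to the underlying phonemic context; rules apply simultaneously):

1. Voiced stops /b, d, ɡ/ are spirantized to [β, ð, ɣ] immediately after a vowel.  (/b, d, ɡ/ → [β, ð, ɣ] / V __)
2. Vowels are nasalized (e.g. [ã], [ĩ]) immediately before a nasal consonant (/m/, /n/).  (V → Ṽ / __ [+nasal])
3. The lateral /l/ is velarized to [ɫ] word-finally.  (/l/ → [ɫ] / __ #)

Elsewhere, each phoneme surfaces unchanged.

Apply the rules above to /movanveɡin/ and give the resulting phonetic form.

/m/ stays [m].
/o/ (between /m/ and /v/) is in the target of rule 2 but the environment (before a nasal consonant) is not met → [o].
/v/ (between /o/ and /a/) is unaffected → [v].
/a/ (between /v/ and /n/): before a nasal consonant, so rule 2 applies → [ã].
/n/ stays [n].
/v/ (between /n/ and /e/): no rule targets it → [v].
/e/ (between /v/ and /ɡ/) fails the environment for rule 2, so it stays [e].
/ɡ/ (between /e/ and /i/) occurs immediately after a vowel → [ɣ] by rule 1.
/i/ meets the environment for rule 2 (before a nasal consonant) → [ĩ].
/n/ stays [n].

[movãnveɣĩn]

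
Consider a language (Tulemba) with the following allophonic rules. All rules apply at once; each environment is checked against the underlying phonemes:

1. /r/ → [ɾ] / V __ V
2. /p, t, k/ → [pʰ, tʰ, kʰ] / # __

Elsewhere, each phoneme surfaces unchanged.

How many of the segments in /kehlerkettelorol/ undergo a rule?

Segments that undergo a rule: /k/ → [kʰ] (rule 2); /r/ → [ɾ] (rule 1).
All other segments surface unchanged.

2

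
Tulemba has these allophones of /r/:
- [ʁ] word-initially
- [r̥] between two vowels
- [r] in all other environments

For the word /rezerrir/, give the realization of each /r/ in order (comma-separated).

[ʁ], [r], [r], [r]

Occurrence 1 (position 1): word-initially → [ʁ].
Occurrence 2 (position 5): no conditioning environment matches → elsewhere allophone [r].
Occurrence 3 (position 6): no conditioning environment matches → elsewhere allophone [r].
Occurrence 4 (position 8): no conditioning environment matches → elsewhere allophone [r].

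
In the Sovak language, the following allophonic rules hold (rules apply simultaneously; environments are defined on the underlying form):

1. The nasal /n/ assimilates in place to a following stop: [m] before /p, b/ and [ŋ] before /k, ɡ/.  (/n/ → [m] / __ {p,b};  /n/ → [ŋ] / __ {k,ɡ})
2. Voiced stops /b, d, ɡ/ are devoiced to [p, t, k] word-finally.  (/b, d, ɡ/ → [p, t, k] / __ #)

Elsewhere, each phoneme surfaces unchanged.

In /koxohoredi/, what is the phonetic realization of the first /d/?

/d/ — between /e/ and /i/; rule 2 does not apply here → [d].

[d]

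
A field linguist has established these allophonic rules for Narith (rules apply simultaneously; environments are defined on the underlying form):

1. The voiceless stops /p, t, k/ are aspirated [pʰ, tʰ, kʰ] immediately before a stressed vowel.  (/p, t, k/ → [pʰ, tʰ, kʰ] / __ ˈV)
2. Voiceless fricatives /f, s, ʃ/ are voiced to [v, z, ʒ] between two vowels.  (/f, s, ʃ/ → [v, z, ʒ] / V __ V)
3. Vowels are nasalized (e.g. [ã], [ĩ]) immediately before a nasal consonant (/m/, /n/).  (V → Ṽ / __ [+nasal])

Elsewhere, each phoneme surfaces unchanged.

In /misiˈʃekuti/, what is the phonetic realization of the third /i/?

[i]

/i/ (word-final): rule 3 targets it, but not before a nasal consonant → unchanged [i].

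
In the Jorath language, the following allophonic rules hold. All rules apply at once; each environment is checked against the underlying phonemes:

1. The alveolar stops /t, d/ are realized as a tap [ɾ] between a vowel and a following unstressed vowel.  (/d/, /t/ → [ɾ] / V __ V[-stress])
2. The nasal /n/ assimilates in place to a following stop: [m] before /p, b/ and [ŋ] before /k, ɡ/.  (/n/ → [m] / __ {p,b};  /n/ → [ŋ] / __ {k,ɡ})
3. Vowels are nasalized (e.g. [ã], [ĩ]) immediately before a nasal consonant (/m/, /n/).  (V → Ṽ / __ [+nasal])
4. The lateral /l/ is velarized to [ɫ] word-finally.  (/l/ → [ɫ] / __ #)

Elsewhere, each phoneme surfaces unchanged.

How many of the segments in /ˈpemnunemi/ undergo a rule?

Segments that undergo a rule: /e/ → [ẽ] (rule 3); /u/ → [ũ] (rule 3); /e/ → [ẽ] (rule 3).
All other segments surface unchanged.

3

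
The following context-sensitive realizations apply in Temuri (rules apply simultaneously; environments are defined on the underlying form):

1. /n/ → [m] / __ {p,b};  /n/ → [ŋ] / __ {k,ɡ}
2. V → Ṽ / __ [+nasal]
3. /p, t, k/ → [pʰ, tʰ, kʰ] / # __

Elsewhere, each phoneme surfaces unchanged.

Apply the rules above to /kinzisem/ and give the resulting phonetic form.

[kʰĩnzisẽm]

Rule 3 applies to /k/ (word-initial: word-initially) → [kʰ].
/i/ (between /k/ and /n/) occurs before a nasal consonant → [ĩ] by rule 2.
/n/ — between /i/ and /z/; rule 1 does not apply here → [n].
/z/ stays [z].
/i/ — between /z/ and /s/; rule 2 does not apply here → [i].
/s/ (between /i/ and /e/): no rule targets it → [s].
/e/ — between /s/ and /m/, before a nasal consonant — surfaces as [ẽ] (rule 2).
/m/ — not in any rule's target class → [m].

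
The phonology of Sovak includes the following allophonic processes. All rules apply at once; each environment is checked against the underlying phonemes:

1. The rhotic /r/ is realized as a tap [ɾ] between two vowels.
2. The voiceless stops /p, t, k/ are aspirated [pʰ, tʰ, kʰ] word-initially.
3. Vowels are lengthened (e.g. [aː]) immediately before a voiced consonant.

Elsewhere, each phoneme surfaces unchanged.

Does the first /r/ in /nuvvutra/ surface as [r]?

/r/ — between /t/ and /a/; rule 1 does not apply here → [r].
The actual realization is [r], which matches [r].

Yes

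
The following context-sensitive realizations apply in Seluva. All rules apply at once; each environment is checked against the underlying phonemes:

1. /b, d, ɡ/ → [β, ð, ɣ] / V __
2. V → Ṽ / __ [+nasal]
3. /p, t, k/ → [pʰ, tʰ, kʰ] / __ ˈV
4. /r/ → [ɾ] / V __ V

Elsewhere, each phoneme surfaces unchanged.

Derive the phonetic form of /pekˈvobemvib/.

/p/ (word-initial): rule 3 targets it, but not immediately before a stressed vowel → unchanged [p].
/e/ (between /p/ and /k/) is in the target of rule 2 but the environment (before a nasal consonant) is not met → [e].
/k/ (between /e/ and /v/) is in the target of rule 3 but the environment (immediately before a stressed vowel) is not met → [k].
/v/ — not in any rule's target class → [v].
/o/ (between /v/ and /b/): rule 2 targets it, but not before a nasal consonant → unchanged [o].
/b/ (between /o/ and /e/): immediately after a vowel, so rule 1 applies → [β].
/e/ (between /b/ and /m/): before a nasal consonant, so rule 2 applies → [ẽ].
/m/ — not in any rule's target class → [m].
/v/ — not in any rule's target class → [v].
/i/ — between /v/ and /b/; rule 2 does not apply here → [i].
/b/ (word-final): immediately after a vowel, so rule 1 applies → [β].

[pekˈvoβẽmviβ]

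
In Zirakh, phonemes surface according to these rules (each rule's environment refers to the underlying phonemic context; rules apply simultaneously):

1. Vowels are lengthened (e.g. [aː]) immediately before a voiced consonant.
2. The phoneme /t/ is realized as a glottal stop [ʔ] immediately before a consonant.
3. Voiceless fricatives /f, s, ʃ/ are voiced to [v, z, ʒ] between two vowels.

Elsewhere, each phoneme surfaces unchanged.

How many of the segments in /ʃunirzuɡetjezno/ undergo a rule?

Segments that undergo a rule: /u/ → [uː] (rule 1); /i/ → [iː] (rule 1); /u/ → [uː] (rule 1); /t/ → [ʔ] (rule 2); /e/ → [eː] (rule 1).
All other segments surface unchanged.

5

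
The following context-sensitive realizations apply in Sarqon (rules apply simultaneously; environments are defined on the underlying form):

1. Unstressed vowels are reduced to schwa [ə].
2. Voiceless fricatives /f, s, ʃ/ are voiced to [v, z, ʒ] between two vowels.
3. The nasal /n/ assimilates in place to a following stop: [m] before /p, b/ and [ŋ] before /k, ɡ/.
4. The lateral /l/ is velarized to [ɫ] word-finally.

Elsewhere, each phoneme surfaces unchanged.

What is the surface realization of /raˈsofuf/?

[rəˈzovəf]

/r/ (word-initial) is unaffected → [r].
/a/ — between /r/ and /s/, in an unstressed syllable — surfaces as [ə] (rule 1).
/s/ (between /a/ and /o/): between two vowels, so rule 2 applies → [z].
/o/ — between /s/ and /f/; rule 1 does not apply here → [o].
/f/ — between /o/ and /u/, between two vowels — surfaces as [v] (rule 2).
/u/ meets the environment for rule 1 (in an unstressed syllable) → [ə].
/f/ (word-final) fails the environment for rule 2, so it stays [f].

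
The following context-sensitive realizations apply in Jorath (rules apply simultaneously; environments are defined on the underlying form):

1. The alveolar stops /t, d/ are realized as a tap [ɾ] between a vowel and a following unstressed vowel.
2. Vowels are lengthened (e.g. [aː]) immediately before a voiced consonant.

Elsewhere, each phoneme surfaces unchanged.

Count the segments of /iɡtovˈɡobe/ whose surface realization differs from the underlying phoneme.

3

Segments that undergo a rule: /i/ → [iː] (rule 2); /o/ → [oː] (rule 2); /o/ → [oː] (rule 2).
All other segments surface unchanged.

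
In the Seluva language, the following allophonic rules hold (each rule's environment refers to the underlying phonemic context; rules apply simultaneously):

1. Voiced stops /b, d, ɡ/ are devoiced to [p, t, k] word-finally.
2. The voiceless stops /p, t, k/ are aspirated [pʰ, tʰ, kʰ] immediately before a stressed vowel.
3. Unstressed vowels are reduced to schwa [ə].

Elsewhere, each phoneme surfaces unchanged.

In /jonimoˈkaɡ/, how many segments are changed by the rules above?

5

Segments that undergo a rule: /o/ → [ə] (rule 3); /i/ → [ə] (rule 3); /o/ → [ə] (rule 3); /k/ → [kʰ] (rule 2); /ɡ/ → [k] (rule 1).
All other segments surface unchanged.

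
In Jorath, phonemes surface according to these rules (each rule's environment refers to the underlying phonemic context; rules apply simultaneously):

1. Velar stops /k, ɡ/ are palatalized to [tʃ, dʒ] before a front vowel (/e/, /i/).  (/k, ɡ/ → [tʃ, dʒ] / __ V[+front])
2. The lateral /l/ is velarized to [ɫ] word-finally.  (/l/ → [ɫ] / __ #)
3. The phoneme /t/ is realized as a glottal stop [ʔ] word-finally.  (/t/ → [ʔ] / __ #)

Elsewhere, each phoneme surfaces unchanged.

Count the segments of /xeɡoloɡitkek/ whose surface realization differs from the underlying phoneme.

2

Segments that undergo a rule: /ɡ/ → [dʒ] (rule 1); /k/ → [tʃ] (rule 1).
All other segments surface unchanged.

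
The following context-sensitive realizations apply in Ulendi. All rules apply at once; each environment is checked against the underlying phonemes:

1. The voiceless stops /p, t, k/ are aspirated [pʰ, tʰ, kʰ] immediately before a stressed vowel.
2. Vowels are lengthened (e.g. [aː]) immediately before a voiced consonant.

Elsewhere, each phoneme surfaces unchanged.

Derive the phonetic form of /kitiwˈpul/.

/k/ (word-initial) is in the target of rule 1 but the environment (immediately before a stressed vowel) is not met → [k].
/i/ — between /k/ and /t/; rule 2 does not apply here → [i].
/t/ — between /i/ and /i/; rule 1 does not apply here → [t].
/i/ — between /t/ and /w/, before a voiced consonant — surfaces as [iː] (rule 2).
/w/ (between /i/ and /p/): no rule targets it → [w].
Rule 1 applies to /p/ (between /w/ and /u/: immediately before a stressed vowel) → [pʰ].
/u/ meets the environment for rule 2 (before a voiced consonant) → [uː].
/l/ — not in any rule's target class → [l].

[kitiːwˈpʰuːl]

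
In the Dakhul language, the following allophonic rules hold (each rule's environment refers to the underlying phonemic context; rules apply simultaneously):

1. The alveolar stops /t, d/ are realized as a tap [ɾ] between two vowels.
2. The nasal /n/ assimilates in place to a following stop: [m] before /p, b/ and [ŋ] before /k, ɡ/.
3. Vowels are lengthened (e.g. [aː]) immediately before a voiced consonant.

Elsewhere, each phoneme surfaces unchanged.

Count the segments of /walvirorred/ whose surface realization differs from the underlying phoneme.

4

Segments that undergo a rule: /a/ → [aː] (rule 3); /i/ → [iː] (rule 3); /o/ → [oː] (rule 3); /e/ → [eː] (rule 3).
All other segments surface unchanged.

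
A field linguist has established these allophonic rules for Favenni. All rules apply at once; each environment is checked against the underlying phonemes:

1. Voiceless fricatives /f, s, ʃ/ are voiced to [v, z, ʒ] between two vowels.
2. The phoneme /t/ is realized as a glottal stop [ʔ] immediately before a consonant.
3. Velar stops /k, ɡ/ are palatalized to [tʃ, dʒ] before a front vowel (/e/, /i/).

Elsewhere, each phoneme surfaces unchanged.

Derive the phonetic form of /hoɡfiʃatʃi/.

[hoɡfiʒaʔʃi]

/h/ (word-initial) is unaffected → [h].
/o/ (between /h/ and /ɡ/) is unaffected → [o].
/ɡ/ (between /o/ and /f/): rule 3 targets it, but not before a front vowel → unchanged [ɡ].
/f/ (between /ɡ/ and /i/): rule 1 targets it, but not between two vowels → unchanged [f].
/i/ (between /f/ and /ʃ/) is unaffected → [i].
/ʃ/ meets the environment for rule 1 (between two vowels) → [ʒ].
/a/ stays [a].
Rule 2 applies to /t/ (between /a/ and /ʃ/: immediately before a consonant) → [ʔ].
/ʃ/ — between /t/ and /i/; rule 1 does not apply here → [ʃ].
/i/ (word-final) is unaffected → [i].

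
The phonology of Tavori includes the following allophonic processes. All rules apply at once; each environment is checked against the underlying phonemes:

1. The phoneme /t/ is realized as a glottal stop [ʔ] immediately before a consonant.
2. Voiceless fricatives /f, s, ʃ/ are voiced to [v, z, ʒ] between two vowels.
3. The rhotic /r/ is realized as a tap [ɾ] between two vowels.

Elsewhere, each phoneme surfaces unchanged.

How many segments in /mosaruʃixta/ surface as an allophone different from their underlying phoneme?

3

Segments that undergo a rule: /s/ → [z] (rule 2); /r/ → [ɾ] (rule 3); /ʃ/ → [ʒ] (rule 2).
All other segments surface unchanged.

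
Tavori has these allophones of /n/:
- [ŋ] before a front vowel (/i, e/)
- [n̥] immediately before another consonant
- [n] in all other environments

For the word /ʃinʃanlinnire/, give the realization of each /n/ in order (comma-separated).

[n̥], [n̥], [n̥], [ŋ]

Occurrence 1 (position 3): immediately before another consonant → [n̥].
Occurrence 2 (position 6): immediately before another consonant → [n̥].
Occurrence 3 (position 9): immediately before another consonant → [n̥].
Occurrence 4 (position 10): before a front vowel (/i, e/) → [ŋ].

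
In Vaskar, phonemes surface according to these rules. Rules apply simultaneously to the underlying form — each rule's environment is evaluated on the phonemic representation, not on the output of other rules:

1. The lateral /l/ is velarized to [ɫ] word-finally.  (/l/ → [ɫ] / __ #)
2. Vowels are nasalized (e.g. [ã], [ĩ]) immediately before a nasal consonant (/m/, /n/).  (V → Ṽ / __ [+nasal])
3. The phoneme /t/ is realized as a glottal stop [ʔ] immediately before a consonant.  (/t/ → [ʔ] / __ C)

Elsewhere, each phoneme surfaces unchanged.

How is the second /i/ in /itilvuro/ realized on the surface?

/i/ (between /t/ and /l/): rule 2 targets it, but not before a nasal consonant → unchanged [i].

[i]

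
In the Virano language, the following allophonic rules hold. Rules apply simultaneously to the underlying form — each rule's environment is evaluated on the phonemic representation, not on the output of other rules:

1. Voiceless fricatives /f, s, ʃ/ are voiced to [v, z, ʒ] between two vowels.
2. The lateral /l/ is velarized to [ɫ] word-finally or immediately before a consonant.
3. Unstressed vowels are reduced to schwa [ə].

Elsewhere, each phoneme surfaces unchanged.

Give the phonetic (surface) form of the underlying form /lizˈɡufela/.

/l/ (word-initial) is in the target of rule 2 but the environment (word-finally or immediately before a consonant) is not met → [l].
Rule 3 applies to /i/ (between /l/ and /z/: in an unstressed syllable) → [ə].
/z/ (between /i/ and /ɡ/) is unaffected → [z].
/ɡ/ (between /z/ and /u/): no rule targets it → [ɡ].
/u/ (between /ɡ/ and /f/) is in the target of rule 3 but the environment (in an unstressed syllable) is not met → [u].
/f/ — between /u/ and /e/, between two vowels — surfaces as [v] (rule 1).
/e/ meets the environment for rule 3 (in an unstressed syllable) → [ə].
/l/ (between /e/ and /a/) fails the environment for rule 2, so it stays [l].
/a/ meets the environment for rule 3 (in an unstressed syllable) → [ə].

[ləzˈɡuvələ]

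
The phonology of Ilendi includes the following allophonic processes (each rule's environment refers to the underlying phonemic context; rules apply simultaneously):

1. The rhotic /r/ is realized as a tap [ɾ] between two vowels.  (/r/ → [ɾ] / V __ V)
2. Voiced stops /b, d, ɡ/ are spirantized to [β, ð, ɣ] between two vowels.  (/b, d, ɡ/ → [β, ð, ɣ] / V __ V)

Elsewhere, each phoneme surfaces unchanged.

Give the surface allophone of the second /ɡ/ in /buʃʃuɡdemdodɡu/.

/ɡ/ — between /d/ and /u/; rule 2 does not apply here → [ɡ].

[ɡ]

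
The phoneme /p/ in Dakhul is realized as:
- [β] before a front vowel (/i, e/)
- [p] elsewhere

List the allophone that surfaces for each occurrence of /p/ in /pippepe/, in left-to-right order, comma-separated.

Occurrence 1 (position 1): before a front vowel (/i, e/) → [β].
Occurrence 2 (position 3): no conditioning environment matches → elsewhere allophone [p].
Occurrence 3 (position 4): before a front vowel (/i, e/) → [β].
Occurrence 4 (position 6): before a front vowel (/i, e/) → [β].

[β], [p], [β], [β]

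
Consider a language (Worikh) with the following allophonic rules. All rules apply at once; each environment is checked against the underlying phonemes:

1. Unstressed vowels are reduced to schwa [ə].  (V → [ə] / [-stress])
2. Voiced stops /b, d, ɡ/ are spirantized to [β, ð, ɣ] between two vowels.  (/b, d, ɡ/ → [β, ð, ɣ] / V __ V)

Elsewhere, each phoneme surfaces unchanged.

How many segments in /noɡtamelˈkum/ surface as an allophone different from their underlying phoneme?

3

Segments that undergo a rule: /o/ → [ə] (rule 1); /a/ → [ə] (rule 1); /e/ → [ə] (rule 1).
All other segments surface unchanged.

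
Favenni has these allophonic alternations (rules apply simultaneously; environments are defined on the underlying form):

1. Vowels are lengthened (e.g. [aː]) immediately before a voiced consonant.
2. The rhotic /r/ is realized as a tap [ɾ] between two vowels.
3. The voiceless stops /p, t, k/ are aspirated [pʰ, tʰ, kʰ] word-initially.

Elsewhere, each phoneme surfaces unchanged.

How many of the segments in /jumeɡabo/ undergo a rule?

Segments that undergo a rule: /u/ → [uː] (rule 1); /e/ → [eː] (rule 1); /a/ → [aː] (rule 1).
All other segments surface unchanged.

3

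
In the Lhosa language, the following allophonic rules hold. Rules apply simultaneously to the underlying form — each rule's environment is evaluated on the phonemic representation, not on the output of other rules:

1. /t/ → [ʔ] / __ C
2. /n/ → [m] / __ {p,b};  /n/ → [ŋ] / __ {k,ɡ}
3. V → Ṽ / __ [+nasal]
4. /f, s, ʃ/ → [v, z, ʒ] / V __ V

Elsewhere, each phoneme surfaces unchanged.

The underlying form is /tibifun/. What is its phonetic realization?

[tibivũn]

/t/ (word-initial): rule 1 targets it, but not immediately before a consonant → unchanged [t].
/i/ (between /t/ and /b/) is in the target of rule 3 but the environment (before a nasal consonant) is not met → [i].
/b/ stays [b].
/i/ (between /b/ and /f/): rule 3 targets it, but not before a nasal consonant → unchanged [i].
/f/ (between /i/ and /u/): between two vowels, so rule 4 applies → [v].
/u/ (between /f/ and /n/) occurs before a nasal consonant → [ũ] by rule 3.
/n/ (word-final) fails the environment for rule 2, so it stays [n].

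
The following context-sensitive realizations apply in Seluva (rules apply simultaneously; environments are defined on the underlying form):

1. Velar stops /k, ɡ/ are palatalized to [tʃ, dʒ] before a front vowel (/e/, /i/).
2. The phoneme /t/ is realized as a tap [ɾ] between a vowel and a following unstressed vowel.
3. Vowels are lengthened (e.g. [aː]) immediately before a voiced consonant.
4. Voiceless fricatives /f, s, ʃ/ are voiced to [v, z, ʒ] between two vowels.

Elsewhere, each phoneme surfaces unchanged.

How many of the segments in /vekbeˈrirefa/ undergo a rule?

Segments that undergo a rule: /e/ → [eː] (rule 3); /i/ → [iː] (rule 3); /f/ → [v] (rule 4).
All other segments surface unchanged.

3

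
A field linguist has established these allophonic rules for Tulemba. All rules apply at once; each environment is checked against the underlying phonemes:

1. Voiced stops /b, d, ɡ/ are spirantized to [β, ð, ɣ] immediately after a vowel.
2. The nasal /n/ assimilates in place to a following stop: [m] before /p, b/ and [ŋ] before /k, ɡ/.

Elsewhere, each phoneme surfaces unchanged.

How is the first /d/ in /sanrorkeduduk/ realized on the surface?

/d/ (between /e/ and /u/) occurs immediately after a vowel → [ð] by rule 1.

[ð]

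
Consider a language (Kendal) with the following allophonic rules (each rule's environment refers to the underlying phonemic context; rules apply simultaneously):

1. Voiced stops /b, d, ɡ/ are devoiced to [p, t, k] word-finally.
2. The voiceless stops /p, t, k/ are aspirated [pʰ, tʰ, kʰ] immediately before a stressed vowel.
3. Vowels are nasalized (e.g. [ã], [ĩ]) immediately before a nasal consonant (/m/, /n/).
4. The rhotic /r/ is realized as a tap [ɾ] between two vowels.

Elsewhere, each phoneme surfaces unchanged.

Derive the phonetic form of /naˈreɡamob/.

/a/ — between /n/ and /r/; rule 3 does not apply here → [a].
Rule 4 applies to /r/ (between /a/ and /e/: between two vowels) → [ɾ].
/e/ (between /r/ and /ɡ/) is in the target of rule 3 but the environment (before a nasal consonant) is not met → [e].
/ɡ/ (between /e/ and /a/) is in the target of rule 1 but the environment (word-finally) is not met → [ɡ].
Rule 3 applies to /a/ (between /ɡ/ and /m/: before a nasal consonant) → [ã].
/o/ (between /m/ and /b/): rule 3 targets it, but not before a nasal consonant → unchanged [o].
/b/ (word-final): word-finally, so rule 1 applies → [p].

[naˈɾeɡãmop]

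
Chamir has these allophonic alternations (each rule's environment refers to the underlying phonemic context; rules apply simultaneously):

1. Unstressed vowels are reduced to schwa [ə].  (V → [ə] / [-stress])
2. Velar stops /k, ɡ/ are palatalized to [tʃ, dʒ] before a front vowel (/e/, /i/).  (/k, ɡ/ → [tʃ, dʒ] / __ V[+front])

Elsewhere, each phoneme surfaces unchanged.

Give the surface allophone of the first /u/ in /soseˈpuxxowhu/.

[u]

/u/ (between /p/ and /x/): rule 1 targets it, but not in an unstressed syllable → unchanged [u].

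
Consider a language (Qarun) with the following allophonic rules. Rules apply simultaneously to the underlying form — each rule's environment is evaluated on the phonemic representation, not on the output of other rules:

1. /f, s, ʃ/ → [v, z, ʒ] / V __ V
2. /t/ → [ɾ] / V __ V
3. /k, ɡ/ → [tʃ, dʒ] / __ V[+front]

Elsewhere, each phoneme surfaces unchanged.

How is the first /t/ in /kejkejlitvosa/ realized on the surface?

[t]

/t/ (between /i/ and /v/): rule 2 targets it, but not between two vowels → unchanged [t].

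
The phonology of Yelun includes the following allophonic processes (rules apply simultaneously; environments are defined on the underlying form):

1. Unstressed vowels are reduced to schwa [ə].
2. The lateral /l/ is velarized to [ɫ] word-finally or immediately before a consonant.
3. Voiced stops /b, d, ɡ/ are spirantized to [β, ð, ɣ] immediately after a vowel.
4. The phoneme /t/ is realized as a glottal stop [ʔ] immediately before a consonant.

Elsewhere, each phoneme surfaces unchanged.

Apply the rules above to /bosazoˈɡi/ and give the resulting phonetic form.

/b/ (word-initial): rule 3 targets it, but not immediately after a vowel → unchanged [b].
Rule 1 applies to /o/ (between /b/ and /s/: in an unstressed syllable) → [ə].
/s/ stays [s].
Rule 1 applies to /a/ (between /s/ and /z/: in an unstressed syllable) → [ə].
/z/ stays [z].
/o/ meets the environment for rule 1 (in an unstressed syllable) → [ə].
Rule 3 applies to /ɡ/ (between /o/ and /i/: immediately after a vowel) → [ɣ].
/i/ — word-final; rule 1 does not apply here → [i].

[bəsəzəˈɣi]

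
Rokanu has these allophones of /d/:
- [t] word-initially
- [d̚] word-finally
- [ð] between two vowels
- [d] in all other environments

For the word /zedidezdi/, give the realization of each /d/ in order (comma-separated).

[ð], [ð], [d]

Occurrence 1 (position 3): between two vowels → [ð].
Occurrence 2 (position 5): between two vowels → [ð].
Occurrence 3 (position 8): no conditioning environment matches → elsewhere allophone [d].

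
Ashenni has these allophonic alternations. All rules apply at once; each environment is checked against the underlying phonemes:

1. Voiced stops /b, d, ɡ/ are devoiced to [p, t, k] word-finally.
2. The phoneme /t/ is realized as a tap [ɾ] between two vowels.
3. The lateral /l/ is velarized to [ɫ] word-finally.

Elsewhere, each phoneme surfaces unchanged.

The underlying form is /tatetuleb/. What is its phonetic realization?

/t/ — word-initial; rule 2 does not apply here → [t].
/a/ (between /t/ and /t/): no rule targets it → [a].
Rule 2 applies to /t/ (between /a/ and /e/: between two vowels) → [ɾ].
/e/ stays [e].
/t/ (between /e/ and /u/) occurs between two vowels → [ɾ] by rule 2.
/u/ (between /t/ and /l/): no rule targets it → [u].
/l/ (between /u/ and /e/): rule 3 targets it, but not word-finally → unchanged [l].
/e/ (between /l/ and /b/) is unaffected → [e].
/b/ (word-final) occurs word-finally → [p] by rule 1.

[taɾeɾulep]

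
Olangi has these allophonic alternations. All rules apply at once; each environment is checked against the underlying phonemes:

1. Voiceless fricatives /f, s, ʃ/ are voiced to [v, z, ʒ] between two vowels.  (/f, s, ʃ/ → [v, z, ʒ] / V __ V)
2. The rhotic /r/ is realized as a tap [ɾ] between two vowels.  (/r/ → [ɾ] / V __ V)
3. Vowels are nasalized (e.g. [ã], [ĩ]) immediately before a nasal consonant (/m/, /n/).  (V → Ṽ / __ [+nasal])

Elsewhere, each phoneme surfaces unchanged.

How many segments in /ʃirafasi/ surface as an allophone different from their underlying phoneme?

Segments that undergo a rule: /r/ → [ɾ] (rule 2); /f/ → [v] (rule 1); /s/ → [z] (rule 1).
All other segments surface unchanged.

3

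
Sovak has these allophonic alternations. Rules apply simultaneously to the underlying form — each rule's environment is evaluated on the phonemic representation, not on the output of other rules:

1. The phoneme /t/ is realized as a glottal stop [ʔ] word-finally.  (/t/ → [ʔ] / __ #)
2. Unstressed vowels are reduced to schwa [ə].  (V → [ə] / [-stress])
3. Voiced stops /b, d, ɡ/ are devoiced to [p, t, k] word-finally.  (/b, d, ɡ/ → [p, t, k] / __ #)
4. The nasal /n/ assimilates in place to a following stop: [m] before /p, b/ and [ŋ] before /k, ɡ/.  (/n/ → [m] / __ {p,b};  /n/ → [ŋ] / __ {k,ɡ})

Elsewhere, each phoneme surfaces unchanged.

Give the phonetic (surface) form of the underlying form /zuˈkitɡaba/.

[zəˈkitɡəbə]

/z/ stays [z].
/u/ — between /z/ and /k/, in an unstressed syllable — surfaces as [ə] (rule 2).
/k/ (between /u/ and /i/) is unaffected → [k].
/i/ (between /k/ and /t/) fails the environment for rule 2, so it stays [i].
/t/ — between /i/ and /ɡ/; rule 1 does not apply here → [t].
/ɡ/ (between /t/ and /a/) fails the environment for rule 3, so it stays [ɡ].
/a/ (between /ɡ/ and /b/) occurs in an unstressed syllable → [ə] by rule 2.
/b/ (between /a/ and /a/) fails the environment for rule 3, so it stays [b].
Rule 2 applies to /a/ (word-final: in an unstressed syllable) → [ə].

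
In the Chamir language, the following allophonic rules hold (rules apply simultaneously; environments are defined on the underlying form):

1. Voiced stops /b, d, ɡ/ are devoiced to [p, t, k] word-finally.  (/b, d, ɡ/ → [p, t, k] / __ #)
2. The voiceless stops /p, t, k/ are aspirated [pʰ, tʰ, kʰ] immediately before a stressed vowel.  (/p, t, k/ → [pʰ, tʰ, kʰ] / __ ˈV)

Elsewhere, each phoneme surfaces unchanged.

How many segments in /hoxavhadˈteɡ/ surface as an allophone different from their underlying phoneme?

2

Segments that undergo a rule: /t/ → [tʰ] (rule 2); /ɡ/ → [k] (rule 1).
All other segments surface unchanged.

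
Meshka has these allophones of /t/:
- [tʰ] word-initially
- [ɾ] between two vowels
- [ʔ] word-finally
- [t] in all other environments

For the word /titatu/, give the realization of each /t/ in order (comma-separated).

Occurrence 1 (position 1): word-initially → [tʰ].
Occurrence 2 (position 3): between two vowels → [ɾ].
Occurrence 3 (position 5): between two vowels → [ɾ].

[tʰ], [ɾ], [ɾ]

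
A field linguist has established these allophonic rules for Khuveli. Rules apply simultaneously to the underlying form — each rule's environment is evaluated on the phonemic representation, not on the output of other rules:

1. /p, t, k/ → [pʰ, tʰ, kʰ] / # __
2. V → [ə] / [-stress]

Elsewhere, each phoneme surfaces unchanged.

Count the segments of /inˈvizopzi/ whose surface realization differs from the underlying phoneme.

Segments that undergo a rule: /i/ → [ə] (rule 2); /o/ → [ə] (rule 2); /i/ → [ə] (rule 2).
All other segments surface unchanged.

3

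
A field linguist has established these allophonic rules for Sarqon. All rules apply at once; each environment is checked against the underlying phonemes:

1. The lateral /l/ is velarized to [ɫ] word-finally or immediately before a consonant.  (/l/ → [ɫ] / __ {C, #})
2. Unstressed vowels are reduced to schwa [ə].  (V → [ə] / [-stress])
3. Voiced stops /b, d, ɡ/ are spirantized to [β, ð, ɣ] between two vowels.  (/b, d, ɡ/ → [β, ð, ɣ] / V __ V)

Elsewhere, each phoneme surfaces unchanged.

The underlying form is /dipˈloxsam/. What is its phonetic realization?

[dəpˈloxsəm]

/d/ — word-initial; rule 3 does not apply here → [d].
/i/ meets the environment for rule 2 (in an unstressed syllable) → [ə].
/p/ (between /i/ and /l/) is unaffected → [p].
/l/ (between /p/ and /o/) is in the target of rule 1 but the environment (word-finally or immediately before a consonant) is not met → [l].
/o/ — between /l/ and /x/; rule 2 does not apply here → [o].
/x/ stays [x].
/s/ (between /x/ and /a/): no rule targets it → [s].
/a/ (between /s/ and /m/): in an unstressed syllable, so rule 2 applies → [ə].
/m/ stays [m].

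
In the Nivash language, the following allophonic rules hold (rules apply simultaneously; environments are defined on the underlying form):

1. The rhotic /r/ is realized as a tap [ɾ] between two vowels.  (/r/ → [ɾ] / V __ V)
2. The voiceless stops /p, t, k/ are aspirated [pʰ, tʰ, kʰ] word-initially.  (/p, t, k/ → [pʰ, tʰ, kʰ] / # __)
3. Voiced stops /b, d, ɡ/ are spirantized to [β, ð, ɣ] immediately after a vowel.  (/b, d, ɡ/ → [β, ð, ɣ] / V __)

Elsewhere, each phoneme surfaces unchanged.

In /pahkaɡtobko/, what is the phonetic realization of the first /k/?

[k]

/k/ (between /h/ and /a/) fails the environment for rule 2, so it stays [k].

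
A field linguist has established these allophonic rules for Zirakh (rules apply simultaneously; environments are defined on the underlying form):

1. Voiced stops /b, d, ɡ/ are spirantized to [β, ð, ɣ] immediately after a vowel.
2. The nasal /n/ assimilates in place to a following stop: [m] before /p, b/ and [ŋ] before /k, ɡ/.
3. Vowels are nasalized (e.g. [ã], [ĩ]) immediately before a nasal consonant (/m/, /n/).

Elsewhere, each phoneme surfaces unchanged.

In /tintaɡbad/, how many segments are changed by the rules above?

3

Segments that undergo a rule: /i/ → [ĩ] (rule 3); /ɡ/ → [ɣ] (rule 1); /d/ → [ð] (rule 1).
All other segments surface unchanged.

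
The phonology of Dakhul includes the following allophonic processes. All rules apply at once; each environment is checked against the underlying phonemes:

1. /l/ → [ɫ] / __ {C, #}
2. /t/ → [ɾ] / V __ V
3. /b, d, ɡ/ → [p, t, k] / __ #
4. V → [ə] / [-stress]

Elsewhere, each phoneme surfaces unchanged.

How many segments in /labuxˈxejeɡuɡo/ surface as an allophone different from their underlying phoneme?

5

Segments that undergo a rule: /a/ → [ə] (rule 4); /u/ → [ə] (rule 4); /e/ → [ə] (rule 4); /u/ → [ə] (rule 4); /o/ → [ə] (rule 4).
All other segments surface unchanged.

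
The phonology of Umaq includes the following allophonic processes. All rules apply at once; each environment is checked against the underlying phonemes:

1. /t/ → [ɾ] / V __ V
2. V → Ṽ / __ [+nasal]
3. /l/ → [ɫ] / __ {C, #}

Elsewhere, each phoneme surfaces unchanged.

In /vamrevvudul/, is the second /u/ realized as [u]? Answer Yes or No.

/u/ — between /d/ and /l/; rule 2 does not apply here → [u].
The actual realization is [u], which matches [u].

Yes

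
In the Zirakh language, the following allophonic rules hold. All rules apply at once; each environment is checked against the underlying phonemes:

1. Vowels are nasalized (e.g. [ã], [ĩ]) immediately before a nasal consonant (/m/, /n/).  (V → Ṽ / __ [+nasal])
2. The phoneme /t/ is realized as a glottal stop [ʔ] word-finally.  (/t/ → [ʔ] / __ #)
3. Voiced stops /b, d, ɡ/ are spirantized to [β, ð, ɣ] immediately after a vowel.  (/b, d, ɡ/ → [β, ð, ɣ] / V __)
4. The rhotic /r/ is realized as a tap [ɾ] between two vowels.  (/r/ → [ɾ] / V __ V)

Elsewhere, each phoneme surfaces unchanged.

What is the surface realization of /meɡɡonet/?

/m/ stays [m].
/e/ — between /m/ and /ɡ/; rule 1 does not apply here → [e].
/ɡ/ — between /e/ and /ɡ/, immediately after a vowel — surfaces as [ɣ] (rule 3).
/ɡ/ — between /ɡ/ and /o/; rule 3 does not apply here → [ɡ].
/o/ (between /ɡ/ and /n/): before a nasal consonant, so rule 1 applies → [õ].
/n/ stays [n].
/e/ (between /n/ and /t/): rule 1 targets it, but not before a nasal consonant → unchanged [e].
/t/ (word-final): word-finally, so rule 2 applies → [ʔ].

[meɣɡõneʔ]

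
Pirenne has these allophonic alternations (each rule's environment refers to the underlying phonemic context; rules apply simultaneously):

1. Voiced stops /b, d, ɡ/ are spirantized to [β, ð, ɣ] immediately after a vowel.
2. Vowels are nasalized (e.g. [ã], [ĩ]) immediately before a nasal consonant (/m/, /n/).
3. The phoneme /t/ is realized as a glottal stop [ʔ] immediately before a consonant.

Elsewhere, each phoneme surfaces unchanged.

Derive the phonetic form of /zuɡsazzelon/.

/u/ (between /z/ and /ɡ/) fails the environment for rule 2, so it stays [u].
/ɡ/ — between /u/ and /s/, immediately after a vowel — surfaces as [ɣ] (rule 1).
/a/ — between /s/ and /z/; rule 2 does not apply here → [a].
/e/ (between /z/ and /l/): rule 2 targets it, but not before a nasal consonant → unchanged [e].
/o/ (between /l/ and /n/): before a nasal consonant, so rule 2 applies → [õ].

[zuɣsazzelõn]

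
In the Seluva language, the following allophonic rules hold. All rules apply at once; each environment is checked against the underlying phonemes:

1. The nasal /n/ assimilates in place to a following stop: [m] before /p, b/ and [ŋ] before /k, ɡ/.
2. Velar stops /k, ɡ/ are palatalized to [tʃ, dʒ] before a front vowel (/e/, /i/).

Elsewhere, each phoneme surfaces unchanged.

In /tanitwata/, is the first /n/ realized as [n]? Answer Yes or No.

/n/ (between /a/ and /i/) fails the environment for rule 1, so it stays [n].
The actual realization is [n], which matches [n].

Yes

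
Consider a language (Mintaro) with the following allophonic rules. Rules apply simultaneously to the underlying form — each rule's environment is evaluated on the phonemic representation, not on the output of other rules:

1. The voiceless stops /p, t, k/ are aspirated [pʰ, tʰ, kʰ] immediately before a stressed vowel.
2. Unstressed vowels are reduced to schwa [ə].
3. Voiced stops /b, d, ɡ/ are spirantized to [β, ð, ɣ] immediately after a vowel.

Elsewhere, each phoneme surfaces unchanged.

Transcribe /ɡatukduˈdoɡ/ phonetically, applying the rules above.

/ɡ/ (word-initial): rule 3 targets it, but not immediately after a vowel → unchanged [ɡ].
/a/ (between /ɡ/ and /t/) occurs in an unstressed syllable → [ə] by rule 2.
/t/ (between /a/ and /u/) fails the environment for rule 1, so it stays [t].
/u/ (between /t/ and /k/) occurs in an unstressed syllable → [ə] by rule 2.
/k/ — between /u/ and /d/; rule 1 does not apply here → [k].
/d/ (between /k/ and /u/) is in the target of rule 3 but the environment (immediately after a vowel) is not met → [d].
Rule 2 applies to /u/ (between /d/ and /d/: in an unstressed syllable) → [ə].
/d/ (between /u/ and /o/): immediately after a vowel, so rule 3 applies → [ð].
/o/ (between /d/ and /ɡ/): rule 2 targets it, but not in an unstressed syllable → unchanged [o].
/ɡ/ — word-final, immediately after a vowel — surfaces as [ɣ] (rule 3).

[ɡətəkdəˈðoɣ]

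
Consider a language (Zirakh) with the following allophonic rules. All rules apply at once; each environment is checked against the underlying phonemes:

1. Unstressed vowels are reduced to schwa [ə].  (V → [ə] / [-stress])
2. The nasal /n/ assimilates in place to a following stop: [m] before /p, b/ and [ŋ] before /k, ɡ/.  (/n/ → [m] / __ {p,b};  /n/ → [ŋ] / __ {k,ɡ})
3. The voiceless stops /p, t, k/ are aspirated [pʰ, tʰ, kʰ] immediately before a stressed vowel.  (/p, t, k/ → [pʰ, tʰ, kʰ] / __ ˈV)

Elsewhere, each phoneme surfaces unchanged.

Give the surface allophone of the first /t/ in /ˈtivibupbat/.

/t/ meets the environment for rule 3 (immediately before a stressed vowel) → [tʰ].

[tʰ]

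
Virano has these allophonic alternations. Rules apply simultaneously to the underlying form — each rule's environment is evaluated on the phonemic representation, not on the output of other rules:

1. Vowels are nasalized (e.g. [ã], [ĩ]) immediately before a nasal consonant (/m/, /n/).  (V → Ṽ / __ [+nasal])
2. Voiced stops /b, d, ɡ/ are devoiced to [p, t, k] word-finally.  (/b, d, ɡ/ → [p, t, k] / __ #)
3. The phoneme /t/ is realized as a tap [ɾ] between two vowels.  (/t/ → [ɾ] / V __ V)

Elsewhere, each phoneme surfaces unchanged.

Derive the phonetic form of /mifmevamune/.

/m/ (word-initial) is unaffected → [m].
/i/ (between /m/ and /f/) is in the target of rule 1 but the environment (before a nasal consonant) is not met → [i].
/f/ — not in any rule's target class → [f].
/m/ (between /f/ and /e/): no rule targets it → [m].
/e/ — between /m/ and /v/; rule 1 does not apply here → [e].
/v/ stays [v].
Rule 1 applies to /a/ (between /v/ and /m/: before a nasal consonant) → [ã].
/m/ (between /a/ and /u/) is unaffected → [m].
/u/ (between /m/ and /n/) occurs before a nasal consonant → [ũ] by rule 1.
/n/ stays [n].
/e/ (word-final): rule 1 targets it, but not before a nasal consonant → unchanged [e].

[mifmevãmũne]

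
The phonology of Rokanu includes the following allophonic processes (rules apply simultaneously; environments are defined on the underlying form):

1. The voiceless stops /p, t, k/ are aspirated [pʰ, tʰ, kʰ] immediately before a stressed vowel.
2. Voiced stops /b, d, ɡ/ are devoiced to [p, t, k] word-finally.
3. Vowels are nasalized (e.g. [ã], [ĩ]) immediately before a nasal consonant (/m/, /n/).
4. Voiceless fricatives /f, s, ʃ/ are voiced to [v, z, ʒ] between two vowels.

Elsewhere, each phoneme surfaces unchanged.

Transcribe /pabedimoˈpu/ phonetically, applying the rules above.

/p/ (word-initial): rule 1 targets it, but not immediately before a stressed vowel → unchanged [p].
/a/ (between /p/ and /b/) fails the environment for rule 3, so it stays [a].
/b/ (between /a/ and /e/) fails the environment for rule 2, so it stays [b].
/e/ (between /b/ and /d/) fails the environment for rule 3, so it stays [e].
/d/ (between /e/ and /i/): rule 2 targets it, but not word-finally → unchanged [d].
Rule 3 applies to /i/ (between /d/ and /m/: before a nasal consonant) → [ĩ].
/o/ (between /m/ and /p/) is in the target of rule 3 but the environment (before a nasal consonant) is not met → [o].
Rule 1 applies to /p/ (between /o/ and /u/: immediately before a stressed vowel) → [pʰ].
/u/ — word-final; rule 3 does not apply here → [u].

[pabedĩmoˈpʰu]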